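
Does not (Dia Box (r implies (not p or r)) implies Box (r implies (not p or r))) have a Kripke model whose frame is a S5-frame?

No, unsatisfiable

1. not (Dia Box (r implies (not p or r)) implies Box (r implies (not p or r))), u
2. Dia Box (r implies (not p or r)), u
3. not Box (r implies (not p or r)), u
4. Box (r implies (not p or r)), v
5. r implies (not p or r), u
6. r implies (not p or r), v
7. not p or r, u
8. not p or r, v
9. r, u
10. r, v
11. not (r implies (not p or r)), w
12. r, w
13. not (not p or r), w
14. p, w
15. not r, w
Accessibility: uRu, uRv, uRw, vRu, vRv, vRw, wRu, wRv, wRw
Branch closes: r and not r both at w.
Every branch closes; the branch above is one of them.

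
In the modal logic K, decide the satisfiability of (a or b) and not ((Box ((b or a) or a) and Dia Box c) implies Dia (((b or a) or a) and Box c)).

1. (a or b) and not ((Box ((b or a) or a) and Dia Box c) implies Dia (((b or a) or a) and Box c)), 0
2. a or b, 0
3. not ((Box ((b or a) or a) and Dia Box c) implies Dia (((b or a) or a) and Box c)), 0
4. Box ((b or a) or a) and Dia Box c, 0
5. not Dia (((b or a) or a) and Box c), 0
6. Box ((b or a) or a), 0
7. Dia Box c, 0
8. b, 0
9. Box c, 1
10. not (((b or a) or a) and Box c), 1
11. (b or a) or a, 1
12. not Box c, 1
13. b or a, 1
14. a, 1
15. not c, 2
16. c, 2
Accessibility: 0R1, 1R2
Branch closes: c and not c both at 2.
(One branch shown.) All branches close.

Unsatisfiable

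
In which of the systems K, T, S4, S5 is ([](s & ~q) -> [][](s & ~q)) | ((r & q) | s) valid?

T-tableau for the negation ~(([](s & ~q) -> [][](s & ~q)) | ((r & q) | s)):
1. ~(([](s & ~q) -> [][](s & ~q)) | ((r & q) | s)), w0
2. ~([](s & ~q) -> [][](s & ~q)), w0
3. ~((r & q) | s), w0
4. [](s & ~q), w0
5. ~[][](s & ~q), w0
6. ~(r & q), w0
7. ~s, w0
8. s & ~q, w0
9. s, w0
10. ~q, w0
Accessibility: w0Rw0
Branch closes: s and ~s both at w0.
Every branch closes (one shown): valid in T, hence also in S4, S5 (every theorem of T is a theorem of S4 and S5).
K-tableau for the negation ~(([](s & ~q) -> [][](s & ~q)) | ((r & q) | s)):
1. ~(([](s & ~q) -> [][](s & ~q)) | ((r & q) | s)), w0
2. ~([](s & ~q) -> [][](s & ~q)), w0
3. ~((r & q) | s), w0
4. [](s & ~q), w0
5. ~[][](s & ~q), w0
6. ~(r & q), w0
7. ~s, w0
8. ~q, w0
9. ~[](s & ~q), w1
10. s & ~q, w1
11. s, w1
12. ~q, w1
13. ~(s & ~q), w2
14. q, w2
Accessibility: w0Rw1, w1Rw2
Complete open branch: countermodel on a K-frame, so not valid in K.

T, S4, S5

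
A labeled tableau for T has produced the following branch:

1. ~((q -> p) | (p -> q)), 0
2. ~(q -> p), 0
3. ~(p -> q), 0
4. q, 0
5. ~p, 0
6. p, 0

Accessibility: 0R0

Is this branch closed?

Yes, closed

Both p and ~p appear at 0.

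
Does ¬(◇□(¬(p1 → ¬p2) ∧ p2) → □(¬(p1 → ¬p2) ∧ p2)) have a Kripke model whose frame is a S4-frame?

1. ¬(◇□(¬(p1 → ¬p2) ∧ p2) → □(¬(p1 → ¬p2) ∧ p2)), u
2. ◇□(¬(p1 → ¬p2) ∧ p2), u
3. ¬□(¬(p1 → ¬p2) ∧ p2), u
4. □(¬(p1 → ¬p2) ∧ p2), v
5. ¬(p1 → ¬p2) ∧ p2, v
6. ¬(p1 → ¬p2), v
7. p2, v
8. p1, v
9. ¬(¬(p1 → ¬p2) ∧ p2), w
10. ¬p2, w
Accessibility: uRu, uRv, uRw, vRv, wRw

Satisfiable (open branch found)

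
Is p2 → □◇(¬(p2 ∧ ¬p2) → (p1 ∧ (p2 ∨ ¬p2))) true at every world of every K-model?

Tableau for the negation ¬(p2 → □◇(¬(p2 ∧ ¬p2) → (p1 ∧ (p2 ∨ ¬p2)))):
1. ¬(p2 → □◇(¬(p2 ∧ ¬p2) → (p1 ∧ (p2 ∨ ¬p2)))), u
2. p2, u   [¬→-rule on 1]
3. ¬□◇(¬(p2 ∧ ¬p2) → (p1 ∧ (p2 ∨ ¬p2))), u   [¬→-rule on 1]
4. ¬◇(¬(p2 ∧ ¬p2) → (p1 ∧ (p2 ∨ ¬p2))), v   [¬□-rule on 3: fresh world v, uRv]
Accessibility: uRv
The negation has an open branch (countermodel exists).

Invalid (countermodel exists)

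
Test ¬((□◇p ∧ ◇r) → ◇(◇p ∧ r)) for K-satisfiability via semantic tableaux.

1. ¬((□◇p ∧ ◇r) → ◇(◇p ∧ r)), w0
2. □◇p ∧ ◇r, w0   [¬→-rule on 1]
3. ¬◇(◇p ∧ r), w0   [¬→-rule on 1]
4. □◇p, w0   [∧-rule on 2]
5. ◇r, w0   [∧-rule on 2]
6. r, w1   [◇-rule on 5: fresh world w1, w0Rw1]
7. ¬(◇p ∧ r), w1   [¬◇-rule on 3 via w0Rw1]
8. ◇p, w1   [□-rule on 4 via w0Rw1]
9. ¬◇p, w1   [¬∧-rule on 7 (branches; this branch)]
10. p, w2   [◇-rule on 8: fresh world w2, w1Rw2]
11. ¬p, w2   [¬◇-rule on 9 via w1Rw2]
Accessibility: w0Rw1, w1Rw2
Branch closes: p and ¬p both at w2.
(One branch shown.) All branches close.

No, unsatisfiable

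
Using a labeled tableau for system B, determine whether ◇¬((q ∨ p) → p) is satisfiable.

Satisfiable

1. ◇¬((q ∨ p) → p), 0
2. ¬((q ∨ p) → p), 1
3. q ∨ p, 1
4. ¬p, 1
5. q, 1
Accessibility: 0R0, 0R1, 1R0, 1R1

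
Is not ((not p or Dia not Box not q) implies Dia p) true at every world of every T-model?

Tableau for the negation (not p or Dia not Box not q) implies Dia p:
1. (not p or Dia not Box not q) implies Dia p, w0
2. Dia p, w0   [implies-rule on 1 (branches; this branch)]
3. p, w1   [Dia-rule on 2: fresh world w1, w0Rw1]
Accessibility: w0Rw0, w0Rw1, w1Rw1
The negation has an open branch (countermodel exists).

Not valid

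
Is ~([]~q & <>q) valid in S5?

Tableau for the negation []~q & <>q:
1. []~q & <>q, u
2. []~q, u
3. <>q, u
4. ~q, u
5. q, v
6. ~q, v
Accessibility: uRu, uRv, vRu, vRv
Branch closes: q and ~q both at v.
Every branch of the negation's tableau closes; the branch above is one of them.

Valid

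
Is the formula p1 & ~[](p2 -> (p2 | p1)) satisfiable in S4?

Unsatisfiable (every branch closes)

1. p1 & ~[](p2 -> (p2 | p1)), u
2. p1, u
3. ~[](p2 -> (p2 | p1)), u
4. ~(p2 -> (p2 | p1)), v
5. p2, v
6. ~(p2 | p1), v
7. ~p2, v
8. ~p1, v
Accessibility: uRu, uRv, vRv
Branch closes: p2 and ~p2 both at v.
Every branch closes; the branch above is one of them.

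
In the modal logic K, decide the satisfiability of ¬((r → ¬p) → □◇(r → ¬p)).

Satisfiable

1. ¬((r → ¬p) → □◇(r → ¬p)), u
2. r → ¬p, u   [¬→-rule on 1]
3. ¬□◇(r → ¬p), u   [¬→-rule on 1]
4. ¬p, u   [→-rule on 2 (branches; this branch)]
5. ¬◇(r → ¬p), v   [¬□-rule on 3: fresh world v, uRv]
Accessibility: uRv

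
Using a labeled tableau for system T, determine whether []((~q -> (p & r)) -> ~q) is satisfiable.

1. []((~q -> (p & r)) -> ~q), w0
2. (~q -> (p & r)) -> ~q, w0   [[]-rule on 1 via w0Rw0]
3. ~q, w0   [->-rule on 2 (branches; this branch)]
Accessibility: w0Rw0

Yes, satisfiable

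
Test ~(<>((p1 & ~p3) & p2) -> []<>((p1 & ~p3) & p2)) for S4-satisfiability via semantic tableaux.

1. ~(<>((p1 & ~p3) & p2) -> []<>((p1 & ~p3) & p2)), u
2. <>((p1 & ~p3) & p2), u   [~->-rule on 1]
3. ~[]<>((p1 & ~p3) & p2), u   [~->-rule on 1]
4. (p1 & ~p3) & p2, v   [<>-rule on 2: fresh world v, uRv]
5. p1 & ~p3, v   [&-rule on 4]
6. p2, v   [&-rule on 4]
7. p1, v   [&-rule on 5]
8. ~p3, v   [&-rule on 5]
9. ~<>((p1 & ~p3) & p2), w   [~[]-rule on 3: fresh world w, uRw]
10. ~((p1 & ~p3) & p2), w   [~<>-rule on 9 via wRw]
11. ~p2, w   [~&-rule on 10 (branches; this branch)]
Accessibility: uRu, uRv, uRw, vRv, wRw

Yes, satisfiable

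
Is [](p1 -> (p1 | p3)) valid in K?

Tableau for the negation ~[](p1 -> (p1 | p3)):
1. ~[](p1 -> (p1 | p3)), 0
2. ~(p1 -> (p1 | p3)), 1
3. p1, 1
4. ~(p1 | p3), 1
5. ~p1, 1
6. ~p3, 1
Accessibility: 0R1
Branch closes: p1 and ~p1 both at 1.
All branches of the negation close; one closing branch shown above.

Valid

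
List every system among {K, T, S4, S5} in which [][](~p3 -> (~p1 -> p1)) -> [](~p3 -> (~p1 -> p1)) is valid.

T, S4, S5

T-tableau for the negation ~([][](~p3 -> (~p1 -> p1)) -> [](~p3 -> (~p1 -> p1))):
1. ~([][](~p3 -> (~p1 -> p1)) -> [](~p3 -> (~p1 -> p1))), w0
2. [][](~p3 -> (~p1 -> p1)), w0   [~->-rule on 1]
3. ~[](~p3 -> (~p1 -> p1)), w0   [~->-rule on 1]
4. [](~p3 -> (~p1 -> p1)), w0   [[]-rule on 2 via w0Rw0]
5. ~p3 -> (~p1 -> p1), w0   [[]-rule on 4 via w0Rw0]
6. ~p1 -> p1, w0   [->-rule on 5 (branches; this branch)]
7. p1, w0   [->-rule on 6 (branches; this branch)]
8. ~(~p3 -> (~p1 -> p1)), w1   [~[]-rule on 3: fresh world w1, w0Rw1]
9. ~p3, w1   [~->-rule on 8]
10. ~(~p1 -> p1), w1   [~->-rule on 8]
11. ~p1, w1   [~->-rule on 10]
12. [](~p3 -> (~p1 -> p1)), w1   [[]-rule on 2 via w0Rw1]
13. ~p3 -> (~p1 -> p1), w1   [[]-rule on 4 via w0Rw1]
14. ~p1 -> p1, w1   [->-rule on 13 (branches; this branch)]
15. p1, w1   [->-rule on 14 (branches; this branch)]
Accessibility: w0Rw0, w0Rw1, w1Rw1
Branch closes: p1 and ~p1 both at w1.
Every branch closes (one shown): valid in T, hence also in S4, S5 (every theorem of T is a theorem of S4 and S5).
K-tableau for the negation ~([][](~p3 -> (~p1 -> p1)) -> [](~p3 -> (~p1 -> p1))):
1. ~([][](~p3 -> (~p1 -> p1)) -> [](~p3 -> (~p1 -> p1))), w0
2. [][](~p3 -> (~p1 -> p1)), w0   [~->-rule on 1]
3. ~[](~p3 -> (~p1 -> p1)), w0   [~->-rule on 1]
4. ~(~p3 -> (~p1 -> p1)), w1   [~[]-rule on 3: fresh world w1, w0Rw1]
5. ~p3, w1   [~->-rule on 4]
6. ~(~p1 -> p1), w1   [~->-rule on 4]
7. ~p1, w1   [~->-rule on 6]
8. [](~p3 -> (~p1 -> p1)), w1   [[]-rule on 2 via w0Rw1]
Accessibility: w0Rw1
Complete open branch: countermodel on a K-frame, so not valid in K.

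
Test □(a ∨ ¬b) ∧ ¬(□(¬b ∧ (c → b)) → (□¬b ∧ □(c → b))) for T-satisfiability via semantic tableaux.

1. □(a ∨ ¬b) ∧ ¬(□(¬b ∧ (c → b)) → (□¬b ∧ □(c → b))), u
2. □(a ∨ ¬b), u
3. ¬(□(¬b ∧ (c → b)) → (□¬b ∧ □(c → b))), u
4. □(¬b ∧ (c → b)), u
5. ¬(□¬b ∧ □(c → b)), u
6. a ∨ ¬b, u
7. ¬b ∧ (c → b), u
8. ¬b, u
9. c → b, u
10. ¬□(c → b), u
11. ¬c, u
12. ¬(c → b), v
13. c, v
14. ¬b, v
15. a ∨ ¬b, v
16. ¬b ∧ (c → b), v
17. c → b, v
18. b, v
Accessibility: uRu, uRv, vRv
Branch closes: b and ¬b both at v.
Every branch closes; the branch above is one of them.

Unsatisfiable (every branch closes)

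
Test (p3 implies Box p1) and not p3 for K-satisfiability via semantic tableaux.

Satisfiable (open branch found)

1. (p3 implies Box p1) and not p3, u
2. p3 implies Box p1, u
3. not p3, u
4. Box p1, u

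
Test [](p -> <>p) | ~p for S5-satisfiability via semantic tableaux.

Satisfiable

1. [](p -> <>p) | ~p, 0
2. ~p, 0
Accessibility: 0R0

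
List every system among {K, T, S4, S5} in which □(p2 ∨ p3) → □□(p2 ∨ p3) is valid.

T-tableau for the negation ¬(□(p2 ∨ p3) → □□(p2 ∨ p3)):
1. ¬(□(p2 ∨ p3) → □□(p2 ∨ p3)), 0
2. □(p2 ∨ p3), 0
3. ¬□□(p2 ∨ p3), 0
4. p2 ∨ p3, 0
5. p3, 0
6. ¬□(p2 ∨ p3), 1
7. p2 ∨ p3, 1
8. p3, 1
9. ¬(p2 ∨ p3), 2
10. ¬p2, 2
11. ¬p3, 2
Accessibility: 0R0, 0R1, 1R1, 1R2, 2R2
Complete open branch: countermodel on a T-frame, so not valid in T, nor in K (the same frame is also a K-frame).
S4-tableau for the negation ¬(□(p2 ∨ p3) → □□(p2 ∨ p3)):
1. ¬(□(p2 ∨ p3) → □□(p2 ∨ p3)), 0
2. □(p2 ∨ p3), 0
3. ¬□□(p2 ∨ p3), 0
4. p2 ∨ p3, 0
5. p3, 0
6. ¬□(p2 ∨ p3), 1
7. p2 ∨ p3, 1
8. p3, 1
9. ¬(p2 ∨ p3), 2
10. ¬p2, 2
11. ¬p3, 2
12. p2 ∨ p3, 2
13. p3, 2
Accessibility: 0R0, 0R1, 0R2, 1R1, 1R2, 2R2
Branch closes: p3 and ¬p3 both at 2.
Every branch closes (one shown): valid in S4, hence also in S5 (every theorem of S4 is a theorem of S5).

S4, S5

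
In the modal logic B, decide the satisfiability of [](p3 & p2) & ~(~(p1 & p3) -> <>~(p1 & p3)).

No, unsatisfiable

1. [](p3 & p2) & ~(~(p1 & p3) -> <>~(p1 & p3)), u
2. [](p3 & p2), u
3. ~(~(p1 & p3) -> <>~(p1 & p3)), u
4. ~(p1 & p3), u
5. ~<>~(p1 & p3), u
6. p3 & p2, u
7. p3, u
8. p2, u
9. p1 & p3, u
10. p1, u
11. ~p3, u
Accessibility: uRu
Branch closes: p3 and ~p3 both at u.
Every branch closes; the branch above is one of them.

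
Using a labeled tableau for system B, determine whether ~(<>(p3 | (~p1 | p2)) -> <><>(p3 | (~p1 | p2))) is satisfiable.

1. ~(<>(p3 | (~p1 | p2)) -> <><>(p3 | (~p1 | p2))), u
2. <>(p3 | (~p1 | p2)), u   [~->-rule on 1]
3. ~<><>(p3 | (~p1 | p2)), u   [~->-rule on 1]
4. ~<>(p3 | (~p1 | p2)), u   [~<>-rule on 3 via uRu]
5. ~(p3 | (~p1 | p2)), u   [~<>-rule on 4 via uRu]
6. ~p3, u   [~|-rule on 5]
7. ~(~p1 | p2), u   [~|-rule on 5]
8. p1, u   [~|-rule on 7]
9. ~p2, u   [~|-rule on 7]
10. p3 | (~p1 | p2), v   [<>-rule on 2: fresh world v, uRv]
11. ~<>(p3 | (~p1 | p2)), v   [~<>-rule on 3 via uRv]
12. ~(p3 | (~p1 | p2)), v   [~<>-rule on 4 via uRv]
13. ~p3, v   [~|-rule on 12]
14. ~(~p1 | p2), v   [~|-rule on 12]
15. p1, v   [~|-rule on 14]
16. ~p2, v   [~|-rule on 14]
17. ~p1 | p2, v   [|-rule on 10 (branches; this branch)]
18. p2, v   [|-rule on 17 (branches; this branch)]
Accessibility: uRu, uRv, vRu, vRv
Branch closes: p2 and ~p2 both at v.
Every branch closes; the branch above is one of them.

Unsatisfiable (every branch closes)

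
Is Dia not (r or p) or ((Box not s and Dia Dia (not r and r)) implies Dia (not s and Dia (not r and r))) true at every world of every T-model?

Yes, valid

Tableau for the negation not (Dia not (r or p) or ((Box not s and Dia Dia (not r and r)) implies Dia (not s and Dia (not r and r)))):
1. not (Dia not (r or p) or ((Box not s and Dia Dia (not r and r)) implies Dia (not s and Dia (not r and r)))), 0
2. not Dia not (r or p), 0
3. not ((Box not s and Dia Dia (not r and r)) implies Dia (not s and Dia (not r and r))), 0
4. Box not s and Dia Dia (not r and r), 0
5. not Dia (not s and Dia (not r and r)), 0
6. Box not s, 0
7. Dia Dia (not r and r), 0
8. r or p, 0
9. not (not s and Dia (not r and r)), 0
10. not s, 0
11. p, 0
12. not Dia (not r and r), 0
13. not (not r and r), 0
14. not r, 0
15. Dia (not r and r), 1
16. r or p, 1
17. not (not s and Dia (not r and r)), 1
18. not s, 1
19. not (not r and r), 1
20. p, 1
21. not Dia (not r and r), 1
22. not r, 1
23. not r and r, 2
24. not r, 2
25. r, 2
Accessibility: 0R0, 0R1, 1R1, 1R2, 2R2
Branch closes: r and not r both at 2.
Every branch of the negation's tableau closes; the branch above is one of them.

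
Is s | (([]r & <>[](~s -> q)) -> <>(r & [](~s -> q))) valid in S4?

Tableau for the negation ~(s | (([]r & <>[](~s -> q)) -> <>(r & [](~s -> q)))):
1. ~(s | (([]r & <>[](~s -> q)) -> <>(r & [](~s -> q)))), u
2. ~s, u   [~|-rule on 1]
3. ~(([]r & <>[](~s -> q)) -> <>(r & [](~s -> q))), u   [~|-rule on 1]
4. []r & <>[](~s -> q), u   [~->-rule on 3]
5. ~<>(r & [](~s -> q)), u   [~->-rule on 3]
6. []r, u   [&-rule on 4]
7. <>[](~s -> q), u   [&-rule on 4]
8. ~(r & [](~s -> q)), u   [~<>-rule on 5 via uRu]
9. r, u   [[]-rule on 6 via uRu]
10. ~[](~s -> q), u   [~&-rule on 8 (branches; this branch)]
11. [](~s -> q), v   [<>-rule on 7: fresh world v, uRv]
12. ~(r & [](~s -> q)), v   [~<>-rule on 5 via uRv]
13. r, v   [[]-rule on 6 via uRv]
14. ~s -> q, v   [[]-rule on 11 via vRv]
15. ~[](~s -> q), v   [~&-rule on 12 (branches; this branch)]
16. q, v   [->-rule on 14 (branches; this branch)]
17. ~(~s -> q), w   [~[]-rule on 10: fresh world w, uRw]
18. ~s, w   [~->-rule on 17]
19. ~q, w   [~->-rule on 17]
20. ~(r & [](~s -> q)), w   [~<>-rule on 5 via uRw]
21. r, w   [[]-rule on 6 via uRw]
22. ~[](~s -> q), w   [~&-rule on 20 (branches; this branch)]
23. ~(~s -> q), x   [~[]-rule on 15: fresh world x, vRx]
24. ~s, x   [~->-rule on 23]
25. ~q, x   [~->-rule on 23]
26. ~(r & [](~s -> q)), x   [~<>-rule on 5 via uRx]
27. r, x   [[]-rule on 6 via uRx]
28. ~s -> q, x   [[]-rule on 11 via vRx]
29. ~[](~s -> q), x   [~&-rule on 26 (branches; this branch)]
30. q, x   [->-rule on 28 (branches; this branch)]
Accessibility: uRu, uRv, uRw, uRx, vRv, vRx, wRw, xRx
Branch closes: q and ~q both at x.
All branches of the negation close; one closing branch shown above.

Valid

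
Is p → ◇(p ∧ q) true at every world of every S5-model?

Tableau for the negation ¬(p → ◇(p ∧ q)):
1. ¬(p → ◇(p ∧ q)), 0
2. p, 0   [¬→-rule on 1]
3. ¬◇(p ∧ q), 0   [¬→-rule on 1]
4. ¬(p ∧ q), 0   [¬◇-rule on 3 via 0R0]
5. ¬q, 0   [¬∧-rule on 4 (branches; this branch)]
Accessibility: 0R0
The negation has an open branch (countermodel exists).

No, not valid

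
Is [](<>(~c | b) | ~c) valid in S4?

Not valid

Tableau for the negation ~[](<>(~c | b) | ~c):
1. ~[](<>(~c | b) | ~c), u
2. ~(<>(~c | b) | ~c), v   [~[]-rule on 1: fresh world v, uRv]
3. ~<>(~c | b), v   [~|-rule on 2]
4. c, v   [~|-rule on 2]
5. ~(~c | b), v   [~<>-rule on 3 via vRv]
6. ~b, v   [~|-rule on 5]
Accessibility: uRu, uRv, vRv
The negation has an open branch (countermodel exists).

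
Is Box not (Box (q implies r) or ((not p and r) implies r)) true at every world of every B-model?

Invalid (countermodel exists)

Tableau for the negation not Box not (Box (q implies r) or ((not p and r) implies r)):
1. not Box not (Box (q implies r) or ((not p and r) implies r)), u
2. Box (q implies r) or ((not p and r) implies r), v
3. (not p and r) implies r, v
4. r, v
Accessibility: uRu, uRv, vRu, vRv
The negation has an open branch (countermodel exists).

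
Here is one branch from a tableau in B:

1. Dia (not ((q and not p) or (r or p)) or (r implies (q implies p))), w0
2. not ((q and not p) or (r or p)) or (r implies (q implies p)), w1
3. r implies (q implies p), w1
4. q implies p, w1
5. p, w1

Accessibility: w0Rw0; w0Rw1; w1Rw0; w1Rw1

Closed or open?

No, open

There is no literal clash: for every atom and world, at most one sign appears.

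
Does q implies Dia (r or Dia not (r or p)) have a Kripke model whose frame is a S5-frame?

Satisfiable (open branch found)

1. q implies Dia (r or Dia not (r or p)), w0
2. Dia (r or Dia not (r or p)), w0
3. r or Dia not (r or p), w1
4. Dia not (r or p), w1
5. not (r or p), w2
6. not r, w2
7. not p, w2
Accessibility: w0Rw0, w0Rw1, w0Rw2, w1Rw0, w1Rw1, w1Rw2, w2Rw0, w2Rw1, w2Rw2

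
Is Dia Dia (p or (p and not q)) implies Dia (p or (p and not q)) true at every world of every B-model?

Tableau for the negation not (Dia Dia (p or (p and not q)) implies Dia (p or (p and not q))):
1. not (Dia Dia (p or (p and not q)) implies Dia (p or (p and not q))), w0
2. Dia Dia (p or (p and not q)), w0
3. not Dia (p or (p and not q)), w0
4. not (p or (p and not q)), w0
5. not p, w0
6. not (p and not q), w0
7. q, w0
8. Dia (p or (p and not q)), w1
9. not (p or (p and not q)), w1
10. not p, w1
11. not (p and not q), w1
12. q, w1
13. p or (p and not q), w2
14. p and not q, w2
15. p, w2
16. not q, w2
Accessibility: w0Rw0, w0Rw1, w1Rw0, w1Rw1, w1Rw2, w2Rw1, w2Rw2
The negation has an open branch (countermodel exists).

No, not valid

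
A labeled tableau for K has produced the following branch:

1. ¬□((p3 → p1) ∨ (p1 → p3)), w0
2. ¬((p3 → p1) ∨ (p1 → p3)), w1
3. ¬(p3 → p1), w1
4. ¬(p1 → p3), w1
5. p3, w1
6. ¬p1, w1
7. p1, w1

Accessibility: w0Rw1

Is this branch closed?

Yes, closed

Both p1 and ¬p1 appear at w1.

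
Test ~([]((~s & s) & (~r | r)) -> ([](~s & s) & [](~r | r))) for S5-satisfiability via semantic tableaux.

No, unsatisfiable

1. ~([]((~s & s) & (~r | r)) -> ([](~s & s) & [](~r | r))), u
2. []((~s & s) & (~r | r)), u
3. ~([](~s & s) & [](~r | r)), u
4. (~s & s) & (~r | r), u
5. ~s & s, u
6. ~r | r, u
7. ~s, u
8. s, u
Accessibility: uRu
Branch closes: s and ~s both at u.
(One branch shown.) All branches close.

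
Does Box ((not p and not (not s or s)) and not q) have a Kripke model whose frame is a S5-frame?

Unsatisfiable

1. Box ((not p and not (not s or s)) and not q), w0
2. (not p and not (not s or s)) and not q, w0
3. not p and not (not s or s), w0
4. not q, w0
5. not p, w0
6. not (not s or s), w0
7. s, w0
8. not s, w0
Accessibility: w0Rw0
Branch closes: s and not s both at w0.
All branches of the tableau close; one closing branch shown above.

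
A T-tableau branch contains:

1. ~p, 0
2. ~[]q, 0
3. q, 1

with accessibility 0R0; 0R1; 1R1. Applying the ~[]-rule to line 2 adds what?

a fresh world 2 with 0R2, and ~q at 2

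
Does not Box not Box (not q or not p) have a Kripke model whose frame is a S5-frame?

Yes, satisfiable

1. not Box not Box (not q or not p), u
2. Box (not q or not p), v
3. not q or not p, u
4. not q or not p, v
5. not p, u
6. not p, v
Accessibility: uRu, uRv, vRu, vRv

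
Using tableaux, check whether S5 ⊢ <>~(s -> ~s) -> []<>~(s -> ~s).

Yes, valid

Tableau for the negation ~(<>~(s -> ~s) -> []<>~(s -> ~s)):
1. ~(<>~(s -> ~s) -> []<>~(s -> ~s)), 0
2. <>~(s -> ~s), 0   [~->-rule on 1]
3. ~[]<>~(s -> ~s), 0   [~->-rule on 1]
4. ~(s -> ~s), 1   [<>-rule on 2: fresh world 1, 0R1]
5. s, 1   [~->-rule on 4]
6. ~<>~(s -> ~s), 2   [~[]-rule on 3: fresh world 2, 0R2]
7. s -> ~s, 0   [~<>-rule on 6 via 2R0]
8. s -> ~s, 1   [~<>-rule on 6 via 2R1]
9. s -> ~s, 2   [~<>-rule on 6 via 2R2]
10. ~s, 0   [->-rule on 7 (branches; this branch)]
11. ~s, 1   [->-rule on 8 (branches; this branch)]
Accessibility: 0R0, 0R1, 0R2, 1R0, 1R1, 1R2, 2R0, 2R1, 2R2
Branch closes: s and ~s both at 1.
Every branch of the negation's tableau closes; the branch above is one of them.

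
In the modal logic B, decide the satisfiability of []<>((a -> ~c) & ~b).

Yes, satisfiable

1. []<>((a -> ~c) & ~b), w0
2. <>((a -> ~c) & ~b), w0   [[]-rule on 1 via w0Rw0]
3. (a -> ~c) & ~b, w1   [<>-rule on 2: fresh world w1, w0Rw1]
4. a -> ~c, w1   [&-rule on 3]
5. ~b, w1   [&-rule on 3]
6. <>((a -> ~c) & ~b), w1   [[]-rule on 1 via w0Rw1]
7. ~c, w1   [->-rule on 4 (branches; this branch)]
8. (a -> ~c) & ~b, w2   [<>-rule on 6: fresh world w2, w1Rw2]
9. a -> ~c, w2   [&-rule on 8]
10. ~b, w2   [&-rule on 8]
11. ~c, w2   [->-rule on 9 (branches; this branch)]
Accessibility: w0Rw0, w0Rw1, w1Rw0, w1Rw1, w1Rw2, w2Rw1, w2Rw2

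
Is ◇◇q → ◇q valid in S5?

Yes, valid

Tableau for the negation ¬(◇◇q → ◇q):
1. ¬(◇◇q → ◇q), w0
2. ◇◇q, w0   [¬→-rule on 1]
3. ¬◇q, w0   [¬→-rule on 1]
4. ¬q, w0   [¬◇-rule on 3 via w0Rw0]
5. ◇q, w1   [◇-rule on 2: fresh world w1, w0Rw1]
6. ¬q, w1   [¬◇-rule on 3 via w0Rw1]
7. q, w2   [◇-rule on 5: fresh world w2, w1Rw2]
8. ¬q, w2   [¬◇-rule on 3 via w0Rw2]
Accessibility: w0Rw0, w0Rw1, w0Rw2, w1Rw0, w1Rw1, w1Rw2, w2Rw0, w2Rw1, w2Rw2
Branch closes: q and ¬q both at w2.
Every branch of the negation's tableau closes; the branch above is one of them.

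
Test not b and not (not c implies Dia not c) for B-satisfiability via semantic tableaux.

Unsatisfiable (every branch closes)

1. not b and not (not c implies Dia not c), 0
2. not b, 0
3. not (not c implies Dia not c), 0
4. not c, 0
5. not Dia not c, 0
6. c, 0
Accessibility: 0R0
Branch closes: c and not c both at 0.
Every branch closes; the branch above is one of them.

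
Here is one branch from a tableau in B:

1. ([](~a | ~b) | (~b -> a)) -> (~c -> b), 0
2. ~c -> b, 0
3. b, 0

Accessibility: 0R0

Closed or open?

No, open

No atom appears with both signs at the same world.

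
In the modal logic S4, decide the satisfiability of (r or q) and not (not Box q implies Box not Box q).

1. (r or q) and not (not Box q implies Box not Box q), w0
2. r or q, w0   [and-rule on 1]
3. not (not Box q implies Box not Box q), w0   [and-rule on 1]
4. not Box q, w0   [neg-implies-rule on 3]
5. not Box not Box q, w0   [neg-implies-rule on 3]
6. q, w0   [or-rule on 2 (branches; this branch)]
7. not q, w1   [neg-Box-rule on 4: fresh world w1, w0Rw1]
8. Box q, w2   [neg-Box-rule on 5: fresh world w2, w0Rw2]
9. q, w2   [Box-rule on 8 via w2Rw2]
Accessibility: w0Rw0, w0Rw1, w0Rw2, w1Rw1, w2Rw2

Satisfiable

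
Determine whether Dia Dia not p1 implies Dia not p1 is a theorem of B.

Tableau for the negation not (Dia Dia not p1 implies Dia not p1):
1. not (Dia Dia not p1 implies Dia not p1), 0
2. Dia Dia not p1, 0
3. not Dia not p1, 0
4. p1, 0
5. Dia not p1, 1
6. p1, 1
7. not p1, 2
Accessibility: 0R0, 0R1, 1R0, 1R1, 1R2, 2R1, 2R2
The negation has an open branch (countermodel exists).

Not valid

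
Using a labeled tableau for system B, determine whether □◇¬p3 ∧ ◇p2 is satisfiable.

Satisfiable (open branch found)

1. □◇¬p3 ∧ ◇p2, 0
2. □◇¬p3, 0   [∧-rule on 1]
3. ◇p2, 0   [∧-rule on 1]
4. ◇¬p3, 0   [□-rule on 2 via 0R0]
5. p2, 1   [◇-rule on 3: fresh world 1, 0R1]
6. ◇¬p3, 1   [□-rule on 2 via 0R1]
7. ¬p3, 2   [◇-rule on 4: fresh world 2, 0R2]
8. ◇¬p3, 2   [□-rule on 2 via 0R2]
9. ¬p3, 3   [◇-rule on 6: fresh world 3, 1R3]
10. ¬p3, 4   [◇-rule on 8: fresh world 4, 2R4]
Accessibility: 0R0, 0R1, 0R2, 1R0, 1R1, 1R3, 2R0, 2R2, 2R4, 3R1, 3R3, 4R2, 4R4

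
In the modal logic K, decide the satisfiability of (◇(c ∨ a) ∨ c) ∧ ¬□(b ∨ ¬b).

No, unsatisfiable

1. (◇(c ∨ a) ∨ c) ∧ ¬□(b ∨ ¬b), u
2. ◇(c ∨ a) ∨ c, u   [∧-rule on 1]
3. ¬□(b ∨ ¬b), u   [∧-rule on 1]
4. c, u   [∨-rule on 2 (branches; this branch)]
5. ¬(b ∨ ¬b), v   [¬□-rule on 3: fresh world v, uRv]
6. ¬b, v   [¬∨-rule on 5]
7. b, v   [¬∨-rule on 5]
Accessibility: uRv
Branch closes: b and ¬b both at v.
Every branch closes; the branch above is one of them.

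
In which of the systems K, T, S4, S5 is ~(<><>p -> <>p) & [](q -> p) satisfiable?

T-tableau for the formula:
1. ~(<><>p -> <>p) & [](q -> p), 0
2. ~(<><>p -> <>p), 0   [&-rule on 1]
3. [](q -> p), 0   [&-rule on 1]
4. <><>p, 0   [~->-rule on 2]
5. ~<>p, 0   [~->-rule on 2]
6. q -> p, 0   [[]-rule on 3 via 0R0]
7. ~p, 0   [~<>-rule on 5 via 0R0]
8. ~q, 0   [->-rule on 6 (branches; this branch)]
9. <>p, 1   [<>-rule on 4: fresh world 1, 0R1]
10. q -> p, 1   [[]-rule on 3 via 0R1]
11. ~p, 1   [~<>-rule on 5 via 0R1]
12. ~q, 1   [->-rule on 10 (branches; this branch)]
13. p, 2   [<>-rule on 9: fresh world 2, 1R2]
Accessibility: 0R0, 0R1, 1R1, 1R2, 2R2
Complete open branch: satisfiable in T, hence also in K (this T-model is also a K-model).
S4-tableau for the formula:
1. ~(<><>p -> <>p) & [](q -> p), 0
2. ~(<><>p -> <>p), 0   [&-rule on 1]
3. [](q -> p), 0   [&-rule on 1]
4. <><>p, 0   [~->-rule on 2]
5. ~<>p, 0   [~->-rule on 2]
6. q -> p, 0   [[]-rule on 3 via 0R0]
7. ~p, 0   [~<>-rule on 5 via 0R0]
8. ~q, 0   [->-rule on 6 (branches; this branch)]
9. <>p, 1   [<>-rule on 4: fresh world 1, 0R1]
10. q -> p, 1   [[]-rule on 3 via 0R1]
11. ~p, 1   [~<>-rule on 5 via 0R1]
12. ~q, 1   [->-rule on 10 (branches; this branch)]
13. p, 2   [<>-rule on 9: fresh world 2, 1R2]
14. q -> p, 2   [[]-rule on 3 via 0R2]
15. ~p, 2   [~<>-rule on 5 via 0R2]
Accessibility: 0R0, 0R1, 0R2, 1R1, 1R2, 2R2
Branch closes: p and ~p both at 2.
Every branch closes (one shown): unsatisfiable in S4, hence also in S5 (every S5-frame is an S4-frame).

K, T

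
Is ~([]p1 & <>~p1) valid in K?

Valid in K

Tableau for the negation []p1 & <>~p1:
1. []p1 & <>~p1, 0
2. []p1, 0   [&-rule on 1]
3. <>~p1, 0   [&-rule on 1]
4. ~p1, 1   [<>-rule on 3: fresh world 1, 0R1]
5. p1, 1   [[]-rule on 2 via 0R1]
Accessibility: 0R1
Branch closes: p1 and ~p1 both at 1.
All branches of the negation close; one closing branch shown above.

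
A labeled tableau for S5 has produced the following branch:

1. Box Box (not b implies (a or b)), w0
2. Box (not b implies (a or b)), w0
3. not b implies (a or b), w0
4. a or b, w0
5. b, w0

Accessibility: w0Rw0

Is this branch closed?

There is no literal clash: for every atom and world, at most one sign appears.

Not closed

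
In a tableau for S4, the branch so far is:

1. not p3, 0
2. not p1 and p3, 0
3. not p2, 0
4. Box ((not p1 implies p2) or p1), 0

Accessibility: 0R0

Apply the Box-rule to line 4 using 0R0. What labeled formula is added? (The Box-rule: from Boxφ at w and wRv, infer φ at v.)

(not p1 implies p2) or p1, 0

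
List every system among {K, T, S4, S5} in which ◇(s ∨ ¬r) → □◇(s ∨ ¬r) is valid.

S5

S5-tableau for the negation ¬(◇(s ∨ ¬r) → □◇(s ∨ ¬r)):
1. ¬(◇(s ∨ ¬r) → □◇(s ∨ ¬r)), u
2. ◇(s ∨ ¬r), u
3. ¬□◇(s ∨ ¬r), u
4. s ∨ ¬r, v
5. ¬r, v
6. ¬◇(s ∨ ¬r), w
7. ¬(s ∨ ¬r), u
8. ¬s, u
9. r, u
10. ¬(s ∨ ¬r), v
11. ¬s, v
12. r, v
Accessibility: uRu, uRv, uRw, vRu, vRv, vRw, wRu, wRv, wRw
Branch closes: r and ¬r both at v.
Every branch closes (one shown): valid in S5.
S4-tableau for the negation ¬(◇(s ∨ ¬r) → □◇(s ∨ ¬r)):
1. ¬(◇(s ∨ ¬r) → □◇(s ∨ ¬r)), u
2. ◇(s ∨ ¬r), u
3. ¬□◇(s ∨ ¬r), u
4. s ∨ ¬r, v
5. ¬r, v
6. ¬◇(s ∨ ¬r), w
7. ¬(s ∨ ¬r), w
8. ¬s, w
9. r, w
Accessibility: uRu, uRv, uRw, vRv, wRw
Complete open branch: countermodel on an S4-frame, so not valid in S4, nor in K, T (the same frame is also a K-frame and a T-frame).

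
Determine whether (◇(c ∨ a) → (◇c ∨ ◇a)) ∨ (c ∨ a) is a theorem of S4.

Tableau for the negation ¬((◇(c ∨ a) → (◇c ∨ ◇a)) ∨ (c ∨ a)):
1. ¬((◇(c ∨ a) → (◇c ∨ ◇a)) ∨ (c ∨ a)), w0
2. ¬(◇(c ∨ a) → (◇c ∨ ◇a)), w0   [¬∨-rule on 1]
3. ¬(c ∨ a), w0   [¬∨-rule on 1]
4. ◇(c ∨ a), w0   [¬→-rule on 2]
5. ¬(◇c ∨ ◇a), w0   [¬→-rule on 2]
6. ¬c, w0   [¬∨-rule on 3]
7. ¬a, w0   [¬∨-rule on 3]
8. ¬◇c, w0   [¬∨-rule on 5]
9. ¬◇a, w0   [¬∨-rule on 5]
10. c ∨ a, w1   [◇-rule on 4: fresh world w1, w0Rw1]
11. ¬c, w1   [¬◇-rule on 8 via w0Rw1]
12. ¬a, w1   [¬◇-rule on 9 via w0Rw1]
13. a, w1   [∨-rule on 10 (branches; this branch)]
Accessibility: w0Rw0, w0Rw1, w1Rw1
Branch closes: a and ¬a both at w1.
All branches of the negation close; one closing branch shown above.

Valid in S4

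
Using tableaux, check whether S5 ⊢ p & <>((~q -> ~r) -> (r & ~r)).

Tableau for the negation ~(p & <>((~q -> ~r) -> (r & ~r))):
1. ~(p & <>((~q -> ~r) -> (r & ~r))), u
2. ~<>((~q -> ~r) -> (r & ~r)), u
3. ~((~q -> ~r) -> (r & ~r)), u
4. ~q -> ~r, u
5. ~(r & ~r), u
6. ~r, u
Accessibility: uRu
The negation has an open branch (countermodel exists).

Not valid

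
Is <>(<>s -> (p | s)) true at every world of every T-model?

Tableau for the negation ~<>(<>s -> (p | s)):
1. ~<>(<>s -> (p | s)), w0
2. ~(<>s -> (p | s)), w0
3. <>s, w0
4. ~(p | s), w0
5. ~p, w0
6. ~s, w0
7. s, w1
8. ~(<>s -> (p | s)), w1
9. <>s, w1
10. ~(p | s), w1
11. ~p, w1
12. ~s, w1
Accessibility: w0Rw0, w0Rw1, w1Rw1
Branch closes: s and ~s both at w1.
Every branch of the negation's tableau closes; the branch above is one of them.

Yes, valid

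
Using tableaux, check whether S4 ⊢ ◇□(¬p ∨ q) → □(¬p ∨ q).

No, not valid

Tableau for the negation ¬(◇□(¬p ∨ q) → □(¬p ∨ q)):
1. ¬(◇□(¬p ∨ q) → □(¬p ∨ q)), u
2. ◇□(¬p ∨ q), u
3. ¬□(¬p ∨ q), u
4. □(¬p ∨ q), v
5. ¬p ∨ q, v
6. q, v
7. ¬(¬p ∨ q), w
8. p, w
9. ¬q, w
Accessibility: uRu, uRv, uRw, vRv, wRw
The negation has an open branch (countermodel exists).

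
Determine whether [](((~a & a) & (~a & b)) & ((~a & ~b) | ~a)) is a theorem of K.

Tableau for the negation ~[](((~a & a) & (~a & b)) & ((~a & ~b) | ~a)):
1. ~[](((~a & a) & (~a & b)) & ((~a & ~b) | ~a)), w0
2. ~(((~a & a) & (~a & b)) & ((~a & ~b) | ~a)), w1
3. ~((~a & ~b) | ~a), w1
4. ~(~a & ~b), w1
5. a, w1
6. b, w1
Accessibility: w0Rw1
The negation has an open branch (countermodel exists).

No, not valid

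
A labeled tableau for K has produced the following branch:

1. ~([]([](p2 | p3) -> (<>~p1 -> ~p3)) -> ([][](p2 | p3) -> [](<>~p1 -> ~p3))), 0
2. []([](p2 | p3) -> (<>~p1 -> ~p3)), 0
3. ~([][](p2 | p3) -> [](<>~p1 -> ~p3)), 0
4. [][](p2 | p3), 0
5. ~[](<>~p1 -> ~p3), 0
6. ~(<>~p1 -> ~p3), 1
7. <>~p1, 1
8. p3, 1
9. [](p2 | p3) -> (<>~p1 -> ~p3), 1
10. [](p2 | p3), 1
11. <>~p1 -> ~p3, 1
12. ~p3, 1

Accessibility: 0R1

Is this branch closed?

Both p3 and ~p3 appear at 1.

Yes, closed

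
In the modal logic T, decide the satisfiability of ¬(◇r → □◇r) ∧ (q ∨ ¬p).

1. ¬(◇r → □◇r) ∧ (q ∨ ¬p), 0
2. ¬(◇r → □◇r), 0   [∧-rule on 1]
3. q ∨ ¬p, 0   [∧-rule on 1]
4. ◇r, 0   [¬→-rule on 2]
5. ¬□◇r, 0   [¬→-rule on 2]
6. ¬p, 0   [∨-rule on 3 (branches; this branch)]
7. r, 1   [◇-rule on 4: fresh world 1, 0R1]
8. ¬◇r, 2   [¬□-rule on 5: fresh world 2, 0R2]
9. ¬r, 2   [¬◇-rule on 8 via 2R2]
Accessibility: 0R0, 0R1, 0R2, 1R1, 2R2

Satisfiable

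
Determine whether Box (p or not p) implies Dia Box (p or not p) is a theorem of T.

Valid in T

Tableau for the negation not (Box (p or not p) implies Dia Box (p or not p)):
1. not (Box (p or not p) implies Dia Box (p or not p)), 0
2. Box (p or not p), 0
3. not Dia Box (p or not p), 0
4. p or not p, 0
5. not Box (p or not p), 0
6. not p, 0
7. not (p or not p), 1
8. not p, 1
9. p, 1
Accessibility: 0R0, 0R1, 1R1
Branch closes: p and not p both at 1.
Every branch of the negation's tableau closes; the branch above is one of them.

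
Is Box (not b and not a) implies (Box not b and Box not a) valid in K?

Yes, valid

Tableau for the negation not (Box (not b and not a) implies (Box not b and Box not a)):
1. not (Box (not b and not a) implies (Box not b and Box not a)), 0
2. Box (not b and not a), 0   [neg-implies-rule on 1]
3. not (Box not b and Box not a), 0   [neg-implies-rule on 1]
4. not Box not a, 0   [neg-and-rule on 3 (branches; this branch)]
5. a, 1   [neg-Box-rule on 4: fresh world 1, 0R1]
6. not b and not a, 1   [Box-rule on 2 via 0R1]
7. not b, 1   [and-rule on 6]
8. not a, 1   [and-rule on 6]
Accessibility: 0R1
Branch closes: a and not a both at 1.
All branches of the negation close; one closing branch shown above.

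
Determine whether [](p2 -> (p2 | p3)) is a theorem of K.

Valid

Tableau for the negation ~[](p2 -> (p2 | p3)):
1. ~[](p2 -> (p2 | p3)), u
2. ~(p2 -> (p2 | p3)), v
3. p2, v
4. ~(p2 | p3), v
5. ~p2, v
6. ~p3, v
Accessibility: uRv
Branch closes: p2 and ~p2 both at v.
Every branch of the negation's tableau closes; the branch above is one of them.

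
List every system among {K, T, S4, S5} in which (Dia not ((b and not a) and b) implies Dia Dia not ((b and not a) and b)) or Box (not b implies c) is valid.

K-tableau for the negation not ((Dia not ((b and not a) and b) implies Dia Dia not ((b and not a) and b)) or Box (not b implies c)):
1. not ((Dia not ((b and not a) and b) implies Dia Dia not ((b and not a) and b)) or Box (not b implies c)), u
2. not (Dia not ((b and not a) and b) implies Dia Dia not ((b and not a) and b)), u
3. not Box (not b implies c), u
4. Dia not ((b and not a) and b), u
5. not Dia Dia not ((b and not a) and b), u
6. not (not b implies c), v
7. not b, v
8. not c, v
9. not Dia not ((b and not a) and b), v
10. not ((b and not a) and b), w
11. not Dia not ((b and not a) and b), w
12. not b, w
Accessibility: uRv, uRw
Complete open branch: countermodel on a K-frame, so not valid in K.
T-tableau for the negation not ((Dia not ((b and not a) and b) implies Dia Dia not ((b and not a) and b)) or Box (not b implies c)):
1. not ((Dia not ((b and not a) and b) implies Dia Dia not ((b and not a) and b)) or Box (not b implies c)), u
2. not (Dia not ((b and not a) and b) implies Dia Dia not ((b and not a) and b)), u
3. not Box (not b implies c), u
4. Dia not ((b and not a) and b), u
5. not Dia Dia not ((b and not a) and b), u
6. not Dia not ((b and not a) and b), u
7. (b and not a) and b, u
8. b and not a, u
9. b, u
10. not a, u
11. not (not b implies c), v
12. not b, v
13. not c, v
14. not Dia not ((b and not a) and b), v
15. (b and not a) and b, v
16. b and not a, v
17. b, v
Accessibility: uRu, uRv, vRv
Branch closes: b and not b both at v.
Every branch closes (one shown): valid in T, hence also in S4, S5 (every theorem of T is a theorem of S4 and S5).

T, S4, S5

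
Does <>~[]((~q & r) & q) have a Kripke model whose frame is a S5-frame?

Satisfiable

1. <>~[]((~q & r) & q), 0
2. ~[]((~q & r) & q), 1
3. ~((~q & r) & q), 2
4. ~q, 2
Accessibility: 0R0, 0R1, 0R2, 1R0, 1R1, 1R2, 2R0, 2R1, 2R2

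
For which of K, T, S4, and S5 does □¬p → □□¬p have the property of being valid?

S4, S5

T-tableau for the negation ¬(□¬p → □□¬p):
1. ¬(□¬p → □□¬p), 0
2. □¬p, 0   [¬→-rule on 1]
3. ¬□□¬p, 0   [¬→-rule on 1]
4. ¬p, 0   [□-rule on 2 via 0R0]
5. ¬□¬p, 1   [¬□-rule on 3: fresh world 1, 0R1]
6. ¬p, 1   [□-rule on 2 via 0R1]
7. p, 2   [¬□-rule on 5: fresh world 2, 1R2]
Accessibility: 0R0, 0R1, 1R1, 1R2, 2R2
Complete open branch: countermodel on a T-frame, so not valid in T, nor in K (the same frame is also a K-frame).
S4-tableau for the negation ¬(□¬p → □□¬p):
1. ¬(□¬p → □□¬p), 0
2. □¬p, 0   [¬→-rule on 1]
3. ¬□□¬p, 0   [¬→-rule on 1]
4. ¬p, 0   [□-rule on 2 via 0R0]
5. ¬□¬p, 1   [¬□-rule on 3: fresh world 1, 0R1]
6. ¬p, 1   [□-rule on 2 via 0R1]
7. p, 2   [¬□-rule on 5: fresh world 2, 1R2]
8. ¬p, 2   [□-rule on 2 via 0R2]
Accessibility: 0R0, 0R1, 0R2, 1R1, 1R2, 2R2
Branch closes: p and ¬p both at 2.
Every branch closes (one shown): valid in S4, hence also in S5 (every theorem of S4 is a theorem of S5).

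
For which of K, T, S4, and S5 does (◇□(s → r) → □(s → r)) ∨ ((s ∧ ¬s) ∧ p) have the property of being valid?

S5

S4-tableau for the negation ¬((◇□(s → r) → □(s → r)) ∨ ((s ∧ ¬s) ∧ p)):
1. ¬((◇□(s → r) → □(s → r)) ∨ ((s ∧ ¬s) ∧ p)), u
2. ¬(◇□(s → r) → □(s → r)), u   [¬∨-rule on 1]
3. ¬((s ∧ ¬s) ∧ p), u   [¬∨-rule on 1]
4. ◇□(s → r), u   [¬→-rule on 2]
5. ¬□(s → r), u   [¬→-rule on 2]
6. ¬p, u   [¬∧-rule on 3 (branches; this branch)]
7. □(s → r), v   [◇-rule on 4: fresh world v, uRv]
8. s → r, v   [□-rule on 7 via vRv]
9. r, v   [→-rule on 8 (branches; this branch)]
10. ¬(s → r), w   [¬□-rule on 5: fresh world w, uRw]
11. s, w   [¬→-rule on 10]
12. ¬r, w   [¬→-rule on 10]
Accessibility: uRu, uRv, uRw, vRv, wRw
Complete open branch: countermodel on an S4-frame, so not valid in S4, nor in K, T (the same frame is also a K-frame and a T-frame).
S5-tableau for the negation ¬((◇□(s → r) → □(s → r)) ∨ ((s ∧ ¬s) ∧ p)):
1. ¬((◇□(s → r) → □(s → r)) ∨ ((s ∧ ¬s) ∧ p)), u
2. ¬(◇□(s → r) → □(s → r)), u   [¬∨-rule on 1]
3. ¬((s ∧ ¬s) ∧ p), u   [¬∨-rule on 1]
4. ◇□(s → r), u   [¬→-rule on 2]
5. ¬□(s → r), u   [¬→-rule on 2]
6. ¬(s ∧ ¬s), u   [¬∧-rule on 3 (branches; this branch)]
7. s, u   [¬∧-rule on 6 (branches; this branch)]
8. □(s → r), v   [◇-rule on 4: fresh world v, uRv]
9. s → r, u   [□-rule on 8 via vRu]
10. s → r, v   [□-rule on 8 via vRv]
11. r, u   [→-rule on 9 (branches; this branch)]
12. r, v   [→-rule on 10 (branches; this branch)]
13. ¬(s → r), w   [¬□-rule on 5: fresh world w, uRw]
14. s, w   [¬→-rule on 13]
15. ¬r, w   [¬→-rule on 13]
16. s → r, w   [□-rule on 8 via vRw]
17. r, w   [→-rule on 16 (branches; this branch)]
Accessibility: uRu, uRv, uRw, vRu, vRv, vRw, wRu, wRv, wRw
Branch closes: r and ¬r both at w.
Every branch closes (one shown): valid in S5.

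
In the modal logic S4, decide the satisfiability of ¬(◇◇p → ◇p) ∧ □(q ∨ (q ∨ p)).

1. ¬(◇◇p → ◇p) ∧ □(q ∨ (q ∨ p)), 0
2. ¬(◇◇p → ◇p), 0
3. □(q ∨ (q ∨ p)), 0
4. ◇◇p, 0
5. ¬◇p, 0
6. q ∨ (q ∨ p), 0
7. ¬p, 0
8. q ∨ p, 0
9. q, 0
10. ◇p, 1
11. q ∨ (q ∨ p), 1
12. ¬p, 1
13. q ∨ p, 1
14. q, 1
15. p, 2
16. q ∨ (q ∨ p), 2
17. ¬p, 2
Accessibility: 0R0, 0R1, 0R2, 1R1, 1R2, 2R2
Branch closes: p and ¬p both at 2.
(One branch shown.) All branches close.

No, unsatisfiable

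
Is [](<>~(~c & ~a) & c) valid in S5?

Not valid

Tableau for the negation ~[](<>~(~c & ~a) & c):
1. ~[](<>~(~c & ~a) & c), 0
2. ~(<>~(~c & ~a) & c), 1
3. ~c, 1
Accessibility: 0R0, 0R1, 1R0, 1R1
The negation has an open branch (countermodel exists).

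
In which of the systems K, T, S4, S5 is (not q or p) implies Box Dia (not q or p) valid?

S4-tableau for the negation not ((not q or p) implies Box Dia (not q or p)):
1. not ((not q or p) implies Box Dia (not q or p)), u
2. not q or p, u   [neg-implies-rule on 1]
3. not Box Dia (not q or p), u   [neg-implies-rule on 1]
4. p, u   [or-rule on 2 (branches; this branch)]
5. not Dia (not q or p), v   [neg-Box-rule on 3: fresh world v, uRv]
6. not (not q or p), v   [neg-Dia-rule on 5 via vRv]
7. q, v   [neg-or-rule on 6]
8. not p, v   [neg-or-rule on 6]
Accessibility: uRu, uRv, vRv
Complete open branch: countermodel on an S4-frame, so not valid in S4, nor in K, T (the same frame is also a K-frame and a T-frame).
S5-tableau for the negation not ((not q or p) implies Box Dia (not q or p)):
1. not ((not q or p) implies Box Dia (not q or p)), u
2. not q or p, u   [neg-implies-rule on 1]
3. not Box Dia (not q or p), u   [neg-implies-rule on 1]
4. p, u   [or-rule on 2 (branches; this branch)]
5. not Dia (not q or p), v   [neg-Box-rule on 3: fresh world v, uRv]
6. not (not q or p), u   [neg-Dia-rule on 5 via vRu]
7. q, u   [neg-or-rule on 6]
8. not p, u   [neg-or-rule on 6]
Accessibility: uRu, uRv, vRu, vRv
Branch closes: p and not p both at u.
Every branch closes (one shown): valid in S5.

S5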